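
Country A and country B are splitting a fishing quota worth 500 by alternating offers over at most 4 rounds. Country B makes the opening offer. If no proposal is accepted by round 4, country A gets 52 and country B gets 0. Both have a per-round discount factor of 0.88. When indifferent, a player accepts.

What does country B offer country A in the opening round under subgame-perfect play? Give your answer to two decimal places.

393.54

Round 4 (country A proposes): country B will accept anything ≥ 0, so country A offers 0 and keeps 500.
Round 3 (country B proposes): country A can get 500 next round, worth 0.88 × 500 = 440 now, so country B offers 440, keeping 60.
Round 2 (country A proposes): country B can get 60 next round, worth 0.88 × 60 = 52.8 now, so country A offers 52.8, keeping 447.2.
Round 1 (country B proposes): country A can get 447.2 next round, worth 0.88 × 447.2 = 393.536 now; country B offers that and keeps 106.464.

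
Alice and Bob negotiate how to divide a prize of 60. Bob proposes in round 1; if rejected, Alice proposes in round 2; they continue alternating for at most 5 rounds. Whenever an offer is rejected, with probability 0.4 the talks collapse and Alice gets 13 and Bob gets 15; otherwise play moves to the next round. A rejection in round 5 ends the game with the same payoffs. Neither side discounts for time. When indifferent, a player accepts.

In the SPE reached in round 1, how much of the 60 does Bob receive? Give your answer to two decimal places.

36.56

Round 5 (Bob proposes): Alice gets 13 if talks fail, so Bob offers 13 and keeps 47.
Round 4 (Alice proposes): rejecting gives Bob an expected 0.6 × 47 + 0.4 × 15 = 34.2, so Alice offers 34.2, keeping 25.8.
Round 3 (Bob proposes): rejecting gives Alice an expected 0.6 × 25.8 + 0.4 × 13 = 20.68, so Bob offers 20.68, keeping 39.32.
Round 2 (Alice proposes): rejecting gives Bob an expected 0.6 × 39.32 + 0.4 × 15 = 29.592, so Alice offers 29.592, keeping 30.408.
Round 1 (Bob proposes): rejecting gives Alice an expected 0.6 × 30.408 + 0.4 × 13 = 23.4448; Bob offers that and keeps 36.5552.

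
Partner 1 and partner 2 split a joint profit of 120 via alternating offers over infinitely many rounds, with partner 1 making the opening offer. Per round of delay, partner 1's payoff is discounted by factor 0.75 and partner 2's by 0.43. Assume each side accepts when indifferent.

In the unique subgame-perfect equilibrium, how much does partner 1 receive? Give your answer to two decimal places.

In a stationary SPE each proposer offers the other exactly their discounted continuation value.
If partner 1 keeps x when proposing and partner 2 keeps y when proposing, then x = 120 − 0.43y and y = 120 − 0.75x.
Solving: x = 120(1 − 0.43) / (1 − 0.75·0.43) = 68.4 / 0.6775 ≈ 100.9594.
Partner 2 gets 120 − 100.9594 ≈ 19.0406.

100.96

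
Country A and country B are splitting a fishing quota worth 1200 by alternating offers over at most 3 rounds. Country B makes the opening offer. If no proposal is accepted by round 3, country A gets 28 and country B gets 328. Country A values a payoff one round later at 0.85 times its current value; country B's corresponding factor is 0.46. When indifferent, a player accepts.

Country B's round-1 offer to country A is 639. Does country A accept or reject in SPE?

Work out country A's continuation value if the offer is rejected.
Round 3 (country B proposes): country A gets 28 if talks fail, so country B offers 28 and keeps 1172.
Round 2 (country A proposes): country B can get 1172 next round, worth 0.46 × 1172 = 539.12 now, so country A offers 539.12, keeping 660.88.
So by rejecting in round 1, country A gets 660.88 next round, worth 0.85 × 660.88 = 561.748 now.
Offer 639 ≥ 561.748, so country A accepts.

Accept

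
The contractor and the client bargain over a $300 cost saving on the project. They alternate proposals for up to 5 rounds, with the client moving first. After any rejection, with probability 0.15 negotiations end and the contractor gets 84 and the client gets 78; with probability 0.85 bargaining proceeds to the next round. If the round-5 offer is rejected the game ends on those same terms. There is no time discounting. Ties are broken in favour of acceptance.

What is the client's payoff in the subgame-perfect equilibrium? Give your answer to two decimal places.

By backward induction:
Round 5 (the client proposes): the contractor gets 84 if talks fail, so the client offers 84 and keeps 216.
Round 4 (the contractor proposes): rejecting gives the client an expected 0.85 × 216 + 0.15 × 78 = 195.3; the contractor offers that and keeps 104.7.
Round 3 (the client proposes): rejecting gives the contractor an expected 0.85 × 104.7 + 0.15 × 84 = 101.595, so the client offers 101.595, keeping 198.405.
Round 2 (the contractor proposes): rejecting gives the client an expected 0.85 × 198.405 + 0.15 × 78 = 180.34425; the contractor offers that and keeps 119.65575.
Round 1 (the client proposes): rejecting gives the contractor an expected 0.85 × 119.65575 + 0.15 × 84 = 114.3073875. The client offers 114.3073875 and keeps 300 − 114.3073875 = 185.6926125.

185.69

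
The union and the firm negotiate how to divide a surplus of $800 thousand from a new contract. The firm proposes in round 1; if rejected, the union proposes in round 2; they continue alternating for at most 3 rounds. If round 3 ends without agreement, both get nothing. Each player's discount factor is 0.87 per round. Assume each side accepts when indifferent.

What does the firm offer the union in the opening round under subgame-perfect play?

Round 3 (the firm proposes): rejection yields 0 for the union; the firm offers 0 and keeps 800.
Round 2 (the union proposes): the firm can get 800 next round, worth 0.87 × 800 = 696 now; the union offers that and keeps 104.
Round 1 (the firm proposes): the union can get 104 next round, worth 0.87 × 104 = 90.48 now, so the firm offers 90.48, keeping 709.52.

90.48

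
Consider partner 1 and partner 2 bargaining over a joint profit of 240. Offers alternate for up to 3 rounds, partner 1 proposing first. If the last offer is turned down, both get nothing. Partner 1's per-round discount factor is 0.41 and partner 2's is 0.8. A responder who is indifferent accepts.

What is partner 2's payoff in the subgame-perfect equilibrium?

Solve by backward induction from round 3.
Round 3 (partner 1 proposes): rejection yields 0 for partner 2; partner 1 offers 0 and keeps 240.
Round 2 (partner 2 proposes): partner 1 can get 240 next round, worth 0.41 × 240 = 98.4 now; partner 2 offers that and keeps 141.6.
Round 1 (partner 1 proposes): partner 2 can get 141.6 next round, worth 0.8 × 141.6 = 113.28 now, so partner 1 offers 113.28, keeping 126.72.

113.28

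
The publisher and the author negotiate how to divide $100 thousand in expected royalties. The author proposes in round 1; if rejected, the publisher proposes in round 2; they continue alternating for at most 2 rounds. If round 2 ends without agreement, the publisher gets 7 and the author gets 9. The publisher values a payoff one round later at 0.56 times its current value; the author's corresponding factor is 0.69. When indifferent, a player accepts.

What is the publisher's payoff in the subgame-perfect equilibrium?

50.96

Round 2 (the publisher proposes): the author gets 9 if talks fail, so the publisher offers 9 and keeps 91.
Round 1 (the author proposes): the publisher can get 91 next round, worth 0.56 × 91 = 50.96 now. The author offers 50.96 and keeps 100 − 50.96 = 49.04.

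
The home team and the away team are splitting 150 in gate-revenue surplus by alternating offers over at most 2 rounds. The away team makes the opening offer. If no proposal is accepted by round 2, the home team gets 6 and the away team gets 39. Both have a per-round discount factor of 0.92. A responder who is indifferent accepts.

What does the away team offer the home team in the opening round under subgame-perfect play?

102.12

Round 2 (the home team proposes): the away team gets 39 if talks fail, so the home team offers 39 and keeps 111.
Round 1 (the away team proposes): the home team can get 111 next round, worth 0.92 × 111 = 102.12 now; the away team offers that and keeps 47.88.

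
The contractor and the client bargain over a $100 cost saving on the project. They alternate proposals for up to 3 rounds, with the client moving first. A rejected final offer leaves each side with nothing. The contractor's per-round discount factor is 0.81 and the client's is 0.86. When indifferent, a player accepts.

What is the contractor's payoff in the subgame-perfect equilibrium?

11.34

Round 3 (the client proposes): rejection yields 0 for the contractor; the client offers 0 and keeps 100.
Round 2 (the contractor proposes): the client can get 100 next round, worth 0.86 × 100 = 86 now; the contractor offers that and keeps 14.
Round 1 (the client proposes): the contractor can get 14 next round, worth 0.81 × 14 = 11.34 now. The client offers 11.34 and keeps 100 − 11.34 = 88.66.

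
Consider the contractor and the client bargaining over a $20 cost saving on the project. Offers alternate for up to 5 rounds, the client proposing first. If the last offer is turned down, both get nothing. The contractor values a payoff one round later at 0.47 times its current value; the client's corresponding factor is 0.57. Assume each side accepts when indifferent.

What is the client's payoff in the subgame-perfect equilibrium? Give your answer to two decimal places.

14.88

By backward induction:
Round 5 (the client proposes): rejection yields 0 for the contractor; the client offers 0 and keeps 20.
Round 4 (the contractor proposes): the client can get 20 next round, worth 0.57 × 20 = 11.4 now. The contractor offers 11.4 and keeps 20 − 11.4 = 8.6.
Round 3 (the client proposes): the contractor can get 8.6 next round, worth 0.47 × 8.6 = 4.042 now. The client offers 4.042 and keeps 20 − 4.042 = 15.958.
Round 2 (the contractor proposes): the client can get 15.958 next round, worth 0.57 × 15.958 = 9.09606 now; the contractor offers that and keeps 10.90394.
Round 1 (the client proposes): the contractor can get 10.90394 next round, worth 0.47 × 10.90394 = 5.1248518 now. The client offers 5.1248518 and keeps 20 − 5.1248518 = 14.8751482.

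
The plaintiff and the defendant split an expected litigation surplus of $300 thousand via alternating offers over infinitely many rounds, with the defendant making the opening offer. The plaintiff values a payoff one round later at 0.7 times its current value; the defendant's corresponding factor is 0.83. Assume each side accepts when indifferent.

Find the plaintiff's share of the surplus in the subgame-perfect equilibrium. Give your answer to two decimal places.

In a stationary SPE each proposer offers the other exactly their discounted continuation value.
If the defendant keeps x when proposing and the plaintiff keeps y when proposing, then x = 300 − 0.7y and y = 300 − 0.83x.
Solving: x = 300(1 − 0.7) / (1 − 0.83·0.7) = 90 / 0.419 ≈ 214.7971.
The plaintiff gets 300 − 214.7971 ≈ 85.2029.

85.20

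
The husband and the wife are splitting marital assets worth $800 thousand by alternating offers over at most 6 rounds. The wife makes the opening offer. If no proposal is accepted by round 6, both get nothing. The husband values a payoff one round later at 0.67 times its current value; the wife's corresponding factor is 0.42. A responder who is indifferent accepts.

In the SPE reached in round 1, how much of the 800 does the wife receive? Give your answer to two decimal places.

Round 6 (the husband proposes): the wife will accept anything ≥ 0, so the husband offers 0 and keeps 800.
Round 5 (the wife proposes): the husband can get 800 next round, worth 0.67 × 800 = 536 now, so the wife offers 536, keeping 264.
Round 4 (the husband proposes): the wife can get 264 next round, worth 0.42 × 264 = 110.88 now; the husband offers that and keeps 689.12.
Round 3 (the wife proposes): the husband can get 689.12 next round, worth 0.67 × 689.12 = 461.7104 now; the wife offers that and keeps 338.2896.
Round 2 (the husband proposes): the wife can get 338.2896 next round, worth 0.42 × 338.2896 = 142.081632 now. The husband offers 142.081632 and keeps 800 − 142.081632 = 657.918368.
Round 1 (the wife proposes): the husband can get 657.918368 next round, worth 0.67 × 657.918368 = 440.80530656 now. The wife offers 440.80530656 and keeps 800 − 440.80530656 = 359.19469344.

359.19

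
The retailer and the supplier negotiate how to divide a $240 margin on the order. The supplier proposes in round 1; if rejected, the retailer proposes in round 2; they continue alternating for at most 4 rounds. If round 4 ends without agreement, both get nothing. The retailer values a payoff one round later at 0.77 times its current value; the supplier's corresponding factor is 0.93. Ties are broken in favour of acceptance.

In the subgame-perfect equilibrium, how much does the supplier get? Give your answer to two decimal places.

94.73

Solve by backward induction from round 4.
Round 4 (the retailer proposes): the supplier will accept anything ≥ 0, so the retailer offers 0 and keeps 240.
Round 3 (the supplier proposes): the retailer can get 240 next round, worth 0.77 × 240 = 184.8 now. The supplier offers 184.8 and keeps 240 − 184.8 = 55.2.
Round 2 (the retailer proposes): the supplier can get 55.2 next round, worth 0.93 × 55.2 = 51.336 now; the retailer offers that and keeps 188.664.
Round 1 (the supplier proposes): the retailer can get 188.664 next round, worth 0.77 × 188.664 = 145.27128 now, so the supplier offers 145.27128, keeping 94.72872.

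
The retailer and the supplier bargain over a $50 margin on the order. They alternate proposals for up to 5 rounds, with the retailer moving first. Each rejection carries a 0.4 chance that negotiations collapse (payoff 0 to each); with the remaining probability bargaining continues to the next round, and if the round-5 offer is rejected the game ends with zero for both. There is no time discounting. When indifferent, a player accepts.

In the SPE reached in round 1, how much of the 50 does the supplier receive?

Round 5 (the retailer proposes): rejection yields 0 for the supplier; the retailer offers 0 and keeps 50.
Round 4 (the supplier proposes): rejecting gives the retailer an expected 0.6 × 50 = 30, so the supplier offers 30, keeping 20.
Round 3 (the retailer proposes): rejecting gives the supplier an expected 0.6 × 20 = 12, so the retailer offers 12, keeping 38.
Round 2 (the supplier proposes): rejecting gives the retailer an expected 0.6 × 38 = 22.8. The supplier offers 22.8 and keeps 50 − 22.8 = 27.2.
Round 1 (the retailer proposes): rejecting gives the supplier an expected 0.6 × 27.2 = 16.32. The retailer offers 16.32 and keeps 50 − 16.32 = 33.68.

16.32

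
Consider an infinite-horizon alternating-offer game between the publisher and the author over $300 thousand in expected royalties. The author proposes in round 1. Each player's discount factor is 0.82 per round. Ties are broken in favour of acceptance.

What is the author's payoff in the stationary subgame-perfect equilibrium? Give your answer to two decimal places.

When the author proposes, the publisher accepts any offer worth at least 0.82 times what the publisher would get by proposing next round; and vice versa.
This gives x = 300 − 0.82y and y = 300 − 0.82x, where x and y are each side's share when it proposes.
Hence (1 − 0.82·0.82)x = 300(1 − 0.82), i.e. 0.3276·x = 54.
x ≈ 164.8352; the publisher's share is 300 − x ≈ 135.1648.

164.84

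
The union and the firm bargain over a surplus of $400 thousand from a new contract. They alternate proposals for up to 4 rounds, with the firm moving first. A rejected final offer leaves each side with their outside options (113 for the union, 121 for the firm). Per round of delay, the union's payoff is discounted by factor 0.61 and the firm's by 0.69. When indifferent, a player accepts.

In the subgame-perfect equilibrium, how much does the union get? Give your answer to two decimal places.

Round 4 (the union proposes): the firm gets 121 if talks fail, so the union offers 121 and keeps 279.
Round 3 (the firm proposes): the union can get 279 next round, worth 0.61 × 279 = 170.19 now; the firm offers that and keeps 229.81.
Round 2 (the union proposes): the firm can get 229.81 next round, worth 0.69 × 229.81 = 158.5689 now. The union offers 158.5689 and keeps 400 − 158.5689 = 241.4311.
Round 1 (the firm proposes): the union can get 241.4311 next round, worth 0.61 × 241.4311 = 147.272971 now; the firm offers that and keeps 252.727029.

147.27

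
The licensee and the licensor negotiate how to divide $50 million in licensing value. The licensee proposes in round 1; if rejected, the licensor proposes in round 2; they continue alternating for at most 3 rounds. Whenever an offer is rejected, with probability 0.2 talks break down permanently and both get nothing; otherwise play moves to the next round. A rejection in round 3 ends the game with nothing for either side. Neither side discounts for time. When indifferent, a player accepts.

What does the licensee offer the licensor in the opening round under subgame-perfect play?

8

Round 3 (the licensee proposes): rejection yields 0 for the licensor; the licensee offers 0 and keeps 50.
Round 2 (the licensor proposes): rejecting gives the licensee an expected 0.8 × 50 = 40; the licensor offers that and keeps 10.
Round 1 (the licensee proposes): rejecting gives the licensor an expected 0.8 × 10 = 8. The licensee offers 8 and keeps 50 − 8 = 42.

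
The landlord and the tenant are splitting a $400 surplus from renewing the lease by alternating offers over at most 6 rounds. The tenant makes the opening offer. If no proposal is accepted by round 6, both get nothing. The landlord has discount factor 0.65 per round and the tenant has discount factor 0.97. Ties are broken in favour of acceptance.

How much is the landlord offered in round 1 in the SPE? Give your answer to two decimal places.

Work backward from the last round.
Round 6 (the landlord proposes): the tenant will accept anything ≥ 0, so the landlord offers 0 and keeps 400.
Round 5 (the tenant proposes): the landlord can get 400 next round, worth 0.65 × 400 = 260 now; the tenant offers that and keeps 140.
Round 4 (the landlord proposes): the tenant can get 140 next round, worth 0.97 × 140 = 135.8 now, so the landlord offers 135.8, keeping 264.2.
Round 3 (the tenant proposes): the landlord can get 264.2 next round, worth 0.65 × 264.2 = 171.73 now; the tenant offers that and keeps 228.27.
Round 2 (the landlord proposes): the tenant can get 228.27 next round, worth 0.97 × 228.27 = 221.4219 now; the landlord offers that and keeps 178.5781.
Round 1 (the tenant proposes): the landlord can get 178.5781 next round, worth 0.65 × 178.5781 = 116.075765 now; the tenant offers that and keeps 283.924235.

116.08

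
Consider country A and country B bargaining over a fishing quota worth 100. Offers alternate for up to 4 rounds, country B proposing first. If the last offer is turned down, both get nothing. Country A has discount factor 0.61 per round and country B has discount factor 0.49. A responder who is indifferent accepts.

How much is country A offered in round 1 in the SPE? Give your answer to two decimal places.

49.34

Round 4 (country A proposes): country B will accept anything ≥ 0, so country A offers 0 and keeps 100.
Round 3 (country B proposes): country A can get 100 next round, worth 0.61 × 100 = 61 now; country B offers that and keeps 39.
Round 2 (country A proposes): country B can get 39 next round, worth 0.49 × 39 = 19.11 now. Country A offers 19.11 and keeps 100 − 19.11 = 80.89.
Round 1 (country B proposes): country A can get 80.89 next round, worth 0.61 × 80.89 = 49.3429 now. Country B offers 49.3429 and keeps 100 − 49.3429 = 50.6571.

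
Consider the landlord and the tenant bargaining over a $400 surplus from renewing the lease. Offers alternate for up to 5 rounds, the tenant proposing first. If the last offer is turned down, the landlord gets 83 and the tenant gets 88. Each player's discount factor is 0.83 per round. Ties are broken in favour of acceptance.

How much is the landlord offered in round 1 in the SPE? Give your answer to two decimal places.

Round 5 (the tenant proposes): the landlord gets 83 if talks fail, so the tenant offers 83 and keeps 317.
Round 4 (the landlord proposes): the tenant can get 317 next round, worth 0.83 × 317 = 263.11 now, so the landlord offers 263.11, keeping 136.89.
Round 3 (the tenant proposes): the landlord can get 136.89 next round, worth 0.83 × 136.89 = 113.6187 now. The tenant offers 113.6187 and keeps 400 − 113.6187 = 286.3813.
Round 2 (the landlord proposes): the tenant can get 286.3813 next round, worth 0.83 × 286.3813 = 237.696479 now, so the landlord offers 237.696479, keeping 162.303521.
Round 1 (the tenant proposes): the landlord can get 162.303521 next round, worth 0.83 × 162.303521 = 134.71192243 now; the tenant offers that and keeps 265.28807757.

134.71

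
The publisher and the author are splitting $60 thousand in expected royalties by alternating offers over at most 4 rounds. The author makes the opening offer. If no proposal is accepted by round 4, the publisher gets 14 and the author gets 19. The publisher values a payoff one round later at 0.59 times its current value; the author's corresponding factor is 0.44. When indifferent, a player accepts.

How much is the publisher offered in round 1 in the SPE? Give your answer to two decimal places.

26.10

Round 4 (the publisher proposes): the author gets 19 if talks fail, so the publisher offers 19 and keeps 41.
Round 3 (the author proposes): the publisher can get 41 next round, worth 0.59 × 41 = 24.19 now. The author offers 24.19 and keeps 60 − 24.19 = 35.81.
Round 2 (the publisher proposes): the author can get 35.81 next round, worth 0.44 × 35.81 = 15.7564 now, so the publisher offers 15.7564, keeping 44.2436.
Round 1 (the author proposes): the publisher can get 44.2436 next round, worth 0.59 × 44.2436 = 26.103724 now. The author offers 26.103724 and keeps 60 − 26.103724 = 33.896276.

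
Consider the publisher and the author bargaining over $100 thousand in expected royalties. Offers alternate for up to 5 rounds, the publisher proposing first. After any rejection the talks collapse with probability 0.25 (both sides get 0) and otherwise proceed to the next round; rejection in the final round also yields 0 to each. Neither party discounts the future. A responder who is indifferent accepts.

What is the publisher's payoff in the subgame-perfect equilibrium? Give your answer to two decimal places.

70.70

Round 5 (the publisher proposes): rejection yields 0 for the author; the publisher offers 0 and keeps 100.
Round 4 (the author proposes): rejecting gives the publisher an expected 0.75 × 100 = 75, so the author offers 75, keeping 25.
Round 3 (the publisher proposes): rejecting gives the author an expected 0.75 × 25 = 18.75; the publisher offers that and keeps 81.25.
Round 2 (the author proposes): rejecting gives the publisher an expected 0.75 × 81.25 = 60.9375, so the author offers 60.9375, keeping 39.0625.
Round 1 (the publisher proposes): rejecting gives the author an expected 0.75 × 39.0625 = 29.296875, so the publisher offers 29.296875, keeping 70.703125.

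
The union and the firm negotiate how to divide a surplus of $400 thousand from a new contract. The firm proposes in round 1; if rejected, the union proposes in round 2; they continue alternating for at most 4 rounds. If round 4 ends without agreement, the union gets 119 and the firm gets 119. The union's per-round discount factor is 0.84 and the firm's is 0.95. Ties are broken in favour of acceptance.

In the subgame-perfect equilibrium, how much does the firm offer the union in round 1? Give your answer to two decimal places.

Round 4 (the union proposes): the firm gets 119 if talks fail, so the union offers 119 and keeps 281.
Round 3 (the firm proposes): the union can get 281 next round, worth 0.84 × 281 = 236.04 now, so the firm offers 236.04, keeping 163.96.
Round 2 (the union proposes): the firm can get 163.96 next round, worth 0.95 × 163.96 = 155.762 now; the union offers that and keeps 244.238.
Round 1 (the firm proposes): the union can get 244.238 next round, worth 0.84 × 244.238 = 205.15992 now, so the firm offers 205.15992, keeping 194.84008.

205.16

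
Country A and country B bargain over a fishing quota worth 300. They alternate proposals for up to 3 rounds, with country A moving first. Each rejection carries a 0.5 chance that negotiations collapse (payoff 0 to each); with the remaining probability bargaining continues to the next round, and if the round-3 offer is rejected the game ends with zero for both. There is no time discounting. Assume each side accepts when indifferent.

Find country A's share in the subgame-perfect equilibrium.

225

By backward induction:
Round 3 (country A proposes): rejection yields 0 for country B; country A offers 0 and keeps 300.
Round 2 (country B proposes): rejecting gives country A an expected 0.5 × 300 = 150; country B offers that and keeps 150.
Round 1 (country A proposes): rejecting gives country B an expected 0.5 × 150 = 75, so country A offers 75, keeping 225.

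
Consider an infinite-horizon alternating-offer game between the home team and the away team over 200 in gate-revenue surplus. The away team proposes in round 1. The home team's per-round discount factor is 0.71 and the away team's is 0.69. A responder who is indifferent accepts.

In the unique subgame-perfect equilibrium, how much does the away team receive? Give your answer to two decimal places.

113.70

In a stationary SPE each proposer offers the other exactly their discounted continuation value.
If the away team keeps x when proposing and the home team keeps y when proposing, then x = 200 − 0.71y and y = 200 − 0.69x.
Solving: x = 200(1 − 0.71) / (1 − 0.69·0.71) = 58 / 0.5101 ≈ 113.7032.
The home team gets 200 − 113.7032 ≈ 86.2968.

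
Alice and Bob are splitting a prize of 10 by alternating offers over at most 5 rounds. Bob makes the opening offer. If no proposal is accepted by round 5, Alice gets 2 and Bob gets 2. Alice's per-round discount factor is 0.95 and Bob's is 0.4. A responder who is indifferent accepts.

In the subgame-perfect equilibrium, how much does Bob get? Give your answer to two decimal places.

Round 5 (Bob proposes): Alice gets 2 if talks fail, so Bob offers 2 and keeps 8.
Round 4 (Alice proposes): Bob can get 8 next round, worth 0.4 × 8 = 3.2 now. Alice offers 3.2 and keeps 10 − 3.2 = 6.8.
Round 3 (Bob proposes): Alice can get 6.8 next round, worth 0.95 × 6.8 = 6.46 now, so Bob offers 6.46, keeping 3.54.
Round 2 (Alice proposes): Bob can get 3.54 next round, worth 0.4 × 3.54 = 1.416 now. Alice offers 1.416 and keeps 10 − 1.416 = 8.584.
Round 1 (Bob proposes): Alice can get 8.584 next round, worth 0.95 × 8.584 = 8.1548 now; Bob offers that and keeps 1.8452.

1.85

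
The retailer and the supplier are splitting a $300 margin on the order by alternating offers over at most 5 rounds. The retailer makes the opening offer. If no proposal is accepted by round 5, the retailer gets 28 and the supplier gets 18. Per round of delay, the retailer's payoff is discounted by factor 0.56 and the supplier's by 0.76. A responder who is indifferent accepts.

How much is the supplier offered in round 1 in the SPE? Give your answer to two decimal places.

146.28

Round 5 (the retailer proposes): the supplier gets 18 if talks fail, so the retailer offers 18 and keeps 282.
Round 4 (the supplier proposes): the retailer can get 282 next round, worth 0.56 × 282 = 157.92 now; the supplier offers that and keeps 142.08.
Round 3 (the retailer proposes): the supplier can get 142.08 next round, worth 0.76 × 142.08 = 107.9808 now; the retailer offers that and keeps 192.0192.
Round 2 (the supplier proposes): the retailer can get 192.0192 next round, worth 0.56 × 192.0192 = 107.530752 now, so the supplier offers 107.530752, keeping 192.469248.
Round 1 (the retailer proposes): the supplier can get 192.469248 next round, worth 0.76 × 192.469248 = 146.27662848 now. The retailer offers 146.27662848 and keeps 300 − 146.27662848 = 153.72337152.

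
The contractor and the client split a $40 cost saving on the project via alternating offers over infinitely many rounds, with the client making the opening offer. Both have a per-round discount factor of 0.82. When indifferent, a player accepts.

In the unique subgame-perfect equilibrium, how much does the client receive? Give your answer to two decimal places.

21.98

When the client proposes, the contractor accepts any offer worth at least 0.82 times what the contractor would get by proposing next round; and vice versa.
This gives x = 40 − 0.82y and y = 40 − 0.82x, where x and y are each side's share when it proposes.
Hence (1 − 0.82·0.82)x = 40(1 − 0.82), i.e. 0.3276·x = 7.2.
x ≈ 21.9780; the contractor's share is 40 − x ≈ 18.0220.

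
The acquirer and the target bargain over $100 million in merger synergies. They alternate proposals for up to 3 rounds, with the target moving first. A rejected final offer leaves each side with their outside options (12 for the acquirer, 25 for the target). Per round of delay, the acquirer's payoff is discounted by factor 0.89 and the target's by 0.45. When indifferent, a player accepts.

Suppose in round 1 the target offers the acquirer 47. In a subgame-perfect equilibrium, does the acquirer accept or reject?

Work out the acquirer's continuation value if the offer is rejected.
Round 3 (the target proposes): the acquirer gets 12 if talks fail, so the target offers 12 and keeps 88.
Round 2 (the acquirer proposes): the target can get 88 next round, worth 0.45 × 88 = 39.6 now; the acquirer offers that and keeps 60.4.
So by rejecting in round 1, the acquirer gets 60.4 next round, worth 0.89 × 60.4 = 53.756 now.
Offer 47 < 53.756, so the acquirer rejects.

Reject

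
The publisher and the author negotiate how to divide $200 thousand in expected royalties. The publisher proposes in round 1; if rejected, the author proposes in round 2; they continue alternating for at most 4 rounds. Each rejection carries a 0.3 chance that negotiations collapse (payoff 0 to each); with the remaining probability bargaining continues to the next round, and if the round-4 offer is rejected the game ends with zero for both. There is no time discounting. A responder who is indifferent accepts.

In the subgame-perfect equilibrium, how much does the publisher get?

Round 4 (the author proposes): rejection yields 0 for the publisher; the author offers 0 and keeps 200.
Round 3 (the publisher proposes): rejecting gives the author an expected 0.7 × 200 = 140, so the publisher offers 140, keeping 60.
Round 2 (the author proposes): rejecting gives the publisher an expected 0.7 × 60 = 42, so the author offers 42, keeping 158.
Round 1 (the publisher proposes): rejecting gives the author an expected 0.7 × 158 = 110.6, so the publisher offers 110.6, keeping 89.4.

89.4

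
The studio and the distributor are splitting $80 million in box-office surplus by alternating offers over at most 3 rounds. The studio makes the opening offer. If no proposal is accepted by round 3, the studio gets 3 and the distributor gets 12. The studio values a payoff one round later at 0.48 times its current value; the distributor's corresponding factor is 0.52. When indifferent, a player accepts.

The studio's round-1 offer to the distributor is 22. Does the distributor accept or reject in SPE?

Reject

Work out the distributor's continuation value if the offer is rejected.
Round 3 (the studio proposes): the distributor gets 12 if talks fail, so the studio offers 12 and keeps 68.
Round 2 (the distributor proposes): the studio can get 68 next round, worth 0.48 × 68 = 32.64 now. The distributor offers 32.64 and keeps 80 − 32.64 = 47.36.
So by rejecting in round 1, the distributor gets 47.36 next round, worth 0.52 × 47.36 = 24.6272 now.
Offer 22 < 24.6272, so the distributor rejects.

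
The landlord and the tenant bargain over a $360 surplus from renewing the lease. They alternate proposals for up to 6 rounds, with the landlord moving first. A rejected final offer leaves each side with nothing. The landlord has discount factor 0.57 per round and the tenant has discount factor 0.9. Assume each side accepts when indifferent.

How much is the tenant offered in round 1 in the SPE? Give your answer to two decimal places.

Solve by backward induction from round 6.
Round 6 (the tenant proposes): the landlord will accept anything ≥ 0, so the tenant offers 0 and keeps 360.
Round 5 (the landlord proposes): the tenant can get 360 next round, worth 0.9 × 360 = 324 now. The landlord offers 324 and keeps 360 − 324 = 36.
Round 4 (the tenant proposes): the landlord can get 36 next round, worth 0.57 × 36 = 20.52 now; the tenant offers that and keeps 339.48.
Round 3 (the landlord proposes): the tenant can get 339.48 next round, worth 0.9 × 339.48 = 305.532 now; the landlord offers that and keeps 54.468.
Round 2 (the tenant proposes): the landlord can get 54.468 next round, worth 0.57 × 54.468 = 31.04676 now; the tenant offers that and keeps 328.95324.
Round 1 (the landlord proposes): the tenant can get 328.95324 next round, worth 0.9 × 328.95324 = 296.057916 now; the landlord offers that and keeps 63.942084.

296.06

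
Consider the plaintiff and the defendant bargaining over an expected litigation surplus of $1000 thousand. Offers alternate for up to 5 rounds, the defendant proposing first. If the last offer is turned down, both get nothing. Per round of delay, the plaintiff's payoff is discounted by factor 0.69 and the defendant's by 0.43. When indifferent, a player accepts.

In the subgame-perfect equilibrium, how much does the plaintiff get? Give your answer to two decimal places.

509.99

Round 5 (the defendant proposes): the plaintiff will accept anything ≥ 0, so the defendant offers 0 and keeps 1000.
Round 4 (the plaintiff proposes): the defendant can get 1000 next round, worth 0.43 × 1000 = 430 now. The plaintiff offers 430 and keeps 1000 − 430 = 570.
Round 3 (the defendant proposes): the plaintiff can get 570 next round, worth 0.69 × 570 = 393.3 now. The defendant offers 393.3 and keeps 1000 − 393.3 = 606.7.
Round 2 (the plaintiff proposes): the defendant can get 606.7 next round, worth 0.43 × 606.7 = 260.881 now; the plaintiff offers that and keeps 739.119.
Round 1 (the defendant proposes): the plaintiff can get 739.119 next round, worth 0.69 × 739.119 = 509.99211 now; the defendant offers that and keeps 490.00789.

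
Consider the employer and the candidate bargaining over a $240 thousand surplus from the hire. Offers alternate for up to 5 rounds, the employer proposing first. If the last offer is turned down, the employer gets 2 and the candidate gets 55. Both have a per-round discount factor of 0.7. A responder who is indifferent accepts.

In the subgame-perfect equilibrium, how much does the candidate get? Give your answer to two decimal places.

By backward induction:
Round 5 (the employer proposes): the candidate gets 55 if talks fail, so the employer offers 55 and keeps 185.
Round 4 (the candidate proposes): the employer can get 185 next round, worth 0.7 × 185 = 129.5 now, so the candidate offers 129.5, keeping 110.5.
Round 3 (the employer proposes): the candidate can get 110.5 next round, worth 0.7 × 110.5 = 77.35 now, so the employer offers 77.35, keeping 162.65.
Round 2 (the candidate proposes): the employer can get 162.65 next round, worth 0.7 × 162.65 = 113.855 now. The candidate offers 113.855 and keeps 240 − 113.855 = 126.145.
Round 1 (the employer proposes): the candidate can get 126.145 next round, worth 0.7 × 126.145 = 88.3015 now; the employer offers that and keeps 151.6985.

88.30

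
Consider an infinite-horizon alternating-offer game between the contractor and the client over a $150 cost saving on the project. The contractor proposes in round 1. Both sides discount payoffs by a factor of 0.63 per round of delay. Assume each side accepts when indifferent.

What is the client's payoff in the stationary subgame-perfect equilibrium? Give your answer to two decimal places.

When the contractor proposes, the client accepts any offer worth at least 0.63 times what the client would get by proposing next round; and vice versa.
This gives x = 150 − 0.63y and y = 150 − 0.63x, where x and y are each side's share when it proposes.
Hence (1 − 0.63·0.63)x = 150(1 − 0.63), i.e. 0.6031·x = 55.5.
x ≈ 92.0245; the client's share is 150 − x ≈ 57.9755.

57.98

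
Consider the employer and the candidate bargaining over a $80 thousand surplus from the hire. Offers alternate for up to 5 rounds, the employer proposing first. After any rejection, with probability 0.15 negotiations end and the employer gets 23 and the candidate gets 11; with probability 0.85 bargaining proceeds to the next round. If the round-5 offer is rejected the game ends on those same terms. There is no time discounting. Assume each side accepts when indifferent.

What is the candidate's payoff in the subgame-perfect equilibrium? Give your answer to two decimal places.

By backward induction:
Round 5 (the employer proposes): the candidate gets 11 if talks fail, so the employer offers 11 and keeps 69.
Round 4 (the candidate proposes): rejecting gives the employer an expected 0.85 × 69 + 0.15 × 23 = 62.1, so the candidate offers 62.1, keeping 17.9.
Round 3 (the employer proposes): rejecting gives the candidate an expected 0.85 × 17.9 + 0.15 × 11 = 16.865, so the employer offers 16.865, keeping 63.135.
Round 2 (the candidate proposes): rejecting gives the employer an expected 0.85 × 63.135 + 0.15 × 23 = 57.11475, so the candidate offers 57.11475, keeping 22.88525.
Round 1 (the employer proposes): rejecting gives the candidate an expected 0.85 × 22.88525 + 0.15 × 11 = 21.1024625, so the employer offers 21.1024625, keeping 58.8975375.

21.10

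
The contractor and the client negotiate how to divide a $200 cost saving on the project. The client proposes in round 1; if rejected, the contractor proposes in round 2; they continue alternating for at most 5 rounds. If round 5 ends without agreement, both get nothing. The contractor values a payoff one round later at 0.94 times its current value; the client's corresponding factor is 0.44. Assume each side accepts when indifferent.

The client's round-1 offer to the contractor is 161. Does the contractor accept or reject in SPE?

Work out the contractor's continuation value if the offer is rejected.
Round 5 (the client proposes): rejection yields 0 for the contractor; the client offers 0 and keeps 200.
Round 4 (the contractor proposes): the client can get 200 next round, worth 0.44 × 200 = 88 now; the contractor offers that and keeps 112.
Round 3 (the client proposes): the contractor can get 112 next round, worth 0.94 × 112 = 105.28 now; the client offers that and keeps 94.72.
Round 2 (the contractor proposes): the client can get 94.72 next round, worth 0.44 × 94.72 = 41.6768 now, so the contractor offers 41.6768, keeping 158.3232.
So by rejecting in round 1, the contractor gets 158.3232 next round, worth 0.94 × 158.3232 = 148.823808 now.
Offer 161 ≥ 148.823808, so the contractor accepts.

Accept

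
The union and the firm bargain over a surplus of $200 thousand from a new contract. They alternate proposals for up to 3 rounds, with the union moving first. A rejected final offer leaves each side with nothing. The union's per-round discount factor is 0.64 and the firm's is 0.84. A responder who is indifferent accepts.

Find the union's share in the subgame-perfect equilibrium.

Round 3 (the union proposes): rejection yields 0 for the firm; the union offers 0 and keeps 200.
Round 2 (the firm proposes): the union can get 200 next round, worth 0.64 × 200 = 128 now. The firm offers 128 and keeps 200 − 128 = 72.
Round 1 (the union proposes): the firm can get 72 next round, worth 0.84 × 72 = 60.48 now; the union offers that and keeps 139.52.

139.52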